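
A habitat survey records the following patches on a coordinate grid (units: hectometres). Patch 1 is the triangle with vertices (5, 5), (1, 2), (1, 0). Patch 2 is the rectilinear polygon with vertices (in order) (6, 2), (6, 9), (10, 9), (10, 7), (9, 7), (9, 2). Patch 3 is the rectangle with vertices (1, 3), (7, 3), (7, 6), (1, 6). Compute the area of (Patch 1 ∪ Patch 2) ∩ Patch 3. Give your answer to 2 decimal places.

|Patch 1 ∪ Patch 2| = 27.
|(Patch 1 ∪ Patch 2) ∩ Patch 3| = 4.07.

4.07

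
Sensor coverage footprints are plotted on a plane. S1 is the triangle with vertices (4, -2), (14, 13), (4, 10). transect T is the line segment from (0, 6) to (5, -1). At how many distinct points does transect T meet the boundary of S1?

2

The segment meets the boundary at (4.828,-0.759), (4,0.4).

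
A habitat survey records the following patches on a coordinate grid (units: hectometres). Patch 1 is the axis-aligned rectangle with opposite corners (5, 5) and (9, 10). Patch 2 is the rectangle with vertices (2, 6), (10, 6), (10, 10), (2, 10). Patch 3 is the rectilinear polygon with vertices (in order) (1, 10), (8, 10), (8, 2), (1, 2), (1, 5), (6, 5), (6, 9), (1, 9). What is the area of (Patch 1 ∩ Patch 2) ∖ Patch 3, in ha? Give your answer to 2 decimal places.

|Patch 1 ∩ Patch 2| = 16.
|(Patch 1 ∩ Patch 2) ∩ Patch 3| = 9.
|(Patch 1 ∩ Patch 2) ∖ Patch 3| = 16 − 9 = 7.00.

7.00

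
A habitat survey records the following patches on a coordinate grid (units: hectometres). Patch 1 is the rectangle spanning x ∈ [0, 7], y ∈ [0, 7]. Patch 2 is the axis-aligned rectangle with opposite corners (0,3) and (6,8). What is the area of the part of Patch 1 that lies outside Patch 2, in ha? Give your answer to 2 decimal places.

|Patch 1∩Patch 2|: x∈[0,6], y∈[3,7] → 6·4 = 24.
|Patch 1| = 49.
|Patch 1 ∖ Patch 2| = |Patch 1| − |Patch 1∩Patch 2| = 49 − 24 = 25.00.

25.00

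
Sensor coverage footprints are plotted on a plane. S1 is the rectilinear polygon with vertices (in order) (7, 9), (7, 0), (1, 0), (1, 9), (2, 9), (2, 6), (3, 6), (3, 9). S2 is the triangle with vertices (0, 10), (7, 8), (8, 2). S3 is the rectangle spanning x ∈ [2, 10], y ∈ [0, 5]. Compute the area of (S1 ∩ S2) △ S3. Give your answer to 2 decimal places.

50.75

|S1 ∩ S2| = 14.75.
|(S1 ∩ S2) ∩ S3| = 2.
|(S1 ∩ S2) △ S3| = 14.75 + 40 − 4 = 50.75.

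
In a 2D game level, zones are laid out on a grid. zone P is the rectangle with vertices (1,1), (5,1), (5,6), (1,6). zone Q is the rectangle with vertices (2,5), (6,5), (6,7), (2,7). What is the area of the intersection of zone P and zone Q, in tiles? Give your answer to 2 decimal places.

|zone P∩zone Q|: x∈[2,5], y∈[5,6] → 3·1 = 3.

3.00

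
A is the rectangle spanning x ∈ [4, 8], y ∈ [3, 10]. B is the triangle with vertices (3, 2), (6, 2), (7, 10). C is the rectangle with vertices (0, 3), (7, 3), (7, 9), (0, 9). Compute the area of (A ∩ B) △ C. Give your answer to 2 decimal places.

33.44

|A ∩ B| = 8.9375.
|(A ∩ B) ∩ C| = 8.75.
|(A ∩ B) △ C| = 8.9375 + 42 − 17.5 = 33.44.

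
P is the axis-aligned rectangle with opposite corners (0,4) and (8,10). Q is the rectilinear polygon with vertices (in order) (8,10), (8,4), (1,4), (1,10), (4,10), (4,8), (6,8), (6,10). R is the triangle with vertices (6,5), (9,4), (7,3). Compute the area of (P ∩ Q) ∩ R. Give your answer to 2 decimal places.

1.08

The region (P ∩ Q) ∩ R is the polygon with vertices (6.5,4), (6,5), (8,4.333), (8,4).
By the shoelace formula its area is 1.08.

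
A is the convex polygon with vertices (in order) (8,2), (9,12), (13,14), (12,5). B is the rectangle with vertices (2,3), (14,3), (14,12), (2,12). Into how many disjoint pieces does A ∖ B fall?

A ∖ B splits into 2 disjoint pieces (area 0.6167, area 3.7778).

2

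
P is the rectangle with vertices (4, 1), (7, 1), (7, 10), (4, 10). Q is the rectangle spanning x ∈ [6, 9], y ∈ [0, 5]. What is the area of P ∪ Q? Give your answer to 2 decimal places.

By inclusion–exclusion:
Individual areas: |P| = 27, |Q| = 15.
|P∩Q|: x∈[6,7], y∈[1,5] → 1·4 = 4.
|P ∪ Q| = 42 − 4 = 38.00.

38.00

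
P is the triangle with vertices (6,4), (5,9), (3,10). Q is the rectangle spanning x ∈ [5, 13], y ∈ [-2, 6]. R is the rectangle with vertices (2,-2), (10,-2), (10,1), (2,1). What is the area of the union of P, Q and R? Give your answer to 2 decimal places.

76.90

By inclusion–exclusion:
Individual areas: |P| = 4.5, |Q| = 64, |R| = 24.
|P∩Q| = 0.6.
|P∩R| = 0.
|Q∩R|: x∈[5,10], y∈[-2,1] → 5·3 = 15.
|P∩Q∩R| = 0.
|P ∪ Q ∪ R| = 92.5 − 15.6 + 0 = 76.90.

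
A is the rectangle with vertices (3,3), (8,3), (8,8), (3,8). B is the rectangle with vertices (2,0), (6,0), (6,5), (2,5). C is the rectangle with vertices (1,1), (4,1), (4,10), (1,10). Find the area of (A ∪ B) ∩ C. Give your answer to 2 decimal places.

The region (A ∪ B) ∩ C is the polygon with vertices (4,8), (4,1), (2,1), (2,5), (3,5), (3,8).
By the shoelace formula its area is 11.00.

11.00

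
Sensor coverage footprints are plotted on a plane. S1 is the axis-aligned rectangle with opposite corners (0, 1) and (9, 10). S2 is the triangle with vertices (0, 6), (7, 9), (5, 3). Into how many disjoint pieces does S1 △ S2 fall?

S1 △ S2 is a single connected region.

1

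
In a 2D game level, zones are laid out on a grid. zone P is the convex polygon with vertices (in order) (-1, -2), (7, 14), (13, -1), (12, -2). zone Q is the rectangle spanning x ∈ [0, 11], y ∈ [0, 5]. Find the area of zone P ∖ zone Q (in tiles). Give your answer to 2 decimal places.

|zone P| = 114.5, |zone P∩zone Q| = 48.55.
|zone P ∖ zone Q| = |zone P| − |zone P∩zone Q| = 114.5 − 48.55 = 65.95.

65.95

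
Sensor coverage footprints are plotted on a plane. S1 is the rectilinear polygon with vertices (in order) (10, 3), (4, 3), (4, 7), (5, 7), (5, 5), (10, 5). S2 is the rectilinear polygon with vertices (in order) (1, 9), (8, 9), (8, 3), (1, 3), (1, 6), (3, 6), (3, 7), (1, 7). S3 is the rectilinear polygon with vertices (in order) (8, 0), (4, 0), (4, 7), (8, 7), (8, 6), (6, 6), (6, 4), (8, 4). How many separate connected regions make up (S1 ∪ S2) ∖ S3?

2

(S1 ∪ S2) ∖ S3 splits into 2 disjoint pieces (area 24, area 8).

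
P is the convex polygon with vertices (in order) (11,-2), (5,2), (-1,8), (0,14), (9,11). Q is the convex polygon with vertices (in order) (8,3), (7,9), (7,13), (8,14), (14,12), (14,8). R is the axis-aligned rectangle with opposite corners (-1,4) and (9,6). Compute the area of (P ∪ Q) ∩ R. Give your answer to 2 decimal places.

The region (P ∪ Q) ∩ R is the polygon with vertices (1,6), (9,6), (9,4), (3,4).
By the shoelace formula its area is 14.00.

14.00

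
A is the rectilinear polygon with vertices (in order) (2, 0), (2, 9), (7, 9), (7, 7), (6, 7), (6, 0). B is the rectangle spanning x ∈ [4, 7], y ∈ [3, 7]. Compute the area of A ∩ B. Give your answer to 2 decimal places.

8.00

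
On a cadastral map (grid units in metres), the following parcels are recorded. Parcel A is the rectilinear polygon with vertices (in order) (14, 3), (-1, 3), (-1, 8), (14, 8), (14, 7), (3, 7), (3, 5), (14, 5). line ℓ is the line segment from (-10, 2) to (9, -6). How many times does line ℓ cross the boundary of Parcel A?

0

The segment lies entirely outside Parcel A and never meets its boundary.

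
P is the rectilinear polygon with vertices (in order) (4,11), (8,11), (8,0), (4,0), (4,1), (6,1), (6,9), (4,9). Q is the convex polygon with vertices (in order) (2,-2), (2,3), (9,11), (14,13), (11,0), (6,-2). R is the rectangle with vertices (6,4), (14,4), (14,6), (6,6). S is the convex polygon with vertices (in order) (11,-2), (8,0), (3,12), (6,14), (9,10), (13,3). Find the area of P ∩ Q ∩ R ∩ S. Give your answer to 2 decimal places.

The intersection is the polygon with vertices (8,6), (8,4), (6.333,4), (6,4.8), (6,6).
By the shoelace formula its area is 3.87.

3.87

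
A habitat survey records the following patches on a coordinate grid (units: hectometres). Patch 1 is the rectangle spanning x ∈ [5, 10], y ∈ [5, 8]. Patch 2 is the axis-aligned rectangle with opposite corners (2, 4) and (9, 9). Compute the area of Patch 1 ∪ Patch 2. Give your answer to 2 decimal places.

38.00

By inclusion–exclusion:
Individual areas: |Patch 1| = 15, |Patch 2| = 35.
|Patch 1∩Patch 2|: x∈[5,9], y∈[5,8] → 4·3 = 12.
|Patch 1 ∪ Patch 2| = 50 − 12 = 38.00.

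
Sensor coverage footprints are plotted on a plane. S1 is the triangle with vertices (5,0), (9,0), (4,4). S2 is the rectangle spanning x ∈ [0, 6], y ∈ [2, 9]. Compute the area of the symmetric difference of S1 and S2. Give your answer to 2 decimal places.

46.20

|S1| = 8, |S2| = 42, |S1∩S2| = 1.9.
|S1 △ S2| = |S1| + |S2| − 2·|S1∩S2| = 8 + 42 − 3.8 = 46.20.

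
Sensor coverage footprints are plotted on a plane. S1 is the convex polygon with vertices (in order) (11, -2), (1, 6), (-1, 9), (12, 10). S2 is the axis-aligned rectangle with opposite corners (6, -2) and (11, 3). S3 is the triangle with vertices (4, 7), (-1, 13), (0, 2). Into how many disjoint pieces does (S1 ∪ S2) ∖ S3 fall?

(S1 ∪ S2) ∖ S3 splits into 2 disjoint pieces (area 0.1199, area 82.9846).

2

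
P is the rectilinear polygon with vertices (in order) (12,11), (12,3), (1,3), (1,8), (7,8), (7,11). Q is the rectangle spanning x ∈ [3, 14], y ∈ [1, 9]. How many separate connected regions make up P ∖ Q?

P ∖ Q splits into 2 disjoint pieces (area 10, area 10).

2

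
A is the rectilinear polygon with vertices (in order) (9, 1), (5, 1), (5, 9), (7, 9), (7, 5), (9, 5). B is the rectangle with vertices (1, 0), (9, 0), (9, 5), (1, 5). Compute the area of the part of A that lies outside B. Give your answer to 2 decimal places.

8.00

|A| = 24, |A∩B| = 16.
|A ∖ B| = |A| − |A∩B| = 24 − 16 = 8.00.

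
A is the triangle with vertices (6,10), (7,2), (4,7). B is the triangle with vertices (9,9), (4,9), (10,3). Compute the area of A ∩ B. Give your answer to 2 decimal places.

2.05

The intersection is the polygon with vertices (6.429,6.571), (4.8,8.2), (5.333,9), (6.125,9).
By the shoelace formula its area is 2.05.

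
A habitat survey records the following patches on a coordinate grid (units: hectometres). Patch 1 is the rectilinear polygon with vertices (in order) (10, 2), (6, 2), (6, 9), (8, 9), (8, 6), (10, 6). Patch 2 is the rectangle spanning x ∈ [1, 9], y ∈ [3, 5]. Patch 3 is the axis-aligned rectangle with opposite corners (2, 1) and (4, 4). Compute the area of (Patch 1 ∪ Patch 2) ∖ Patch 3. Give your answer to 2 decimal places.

|Patch 1 ∪ Patch 2| = 32.
|(Patch 1 ∪ Patch 2) ∩ Patch 3| = 2.
|(Patch 1 ∪ Patch 2) ∖ Patch 3| = 32 − 2 = 30.00.

30.00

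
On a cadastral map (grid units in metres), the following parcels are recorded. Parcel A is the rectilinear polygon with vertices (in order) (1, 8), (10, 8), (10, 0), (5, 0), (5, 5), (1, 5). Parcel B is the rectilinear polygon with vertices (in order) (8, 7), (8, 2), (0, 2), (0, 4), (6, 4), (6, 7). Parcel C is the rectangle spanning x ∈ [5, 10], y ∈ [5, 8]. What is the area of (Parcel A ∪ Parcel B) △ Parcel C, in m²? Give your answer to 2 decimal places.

47.00

|Parcel A ∪ Parcel B| = 62.
|(Parcel A ∪ Parcel B) ∩ Parcel C| = 15.
|(Parcel A ∪ Parcel B) △ Parcel C| = 62 + 15 − 30 = 47.00.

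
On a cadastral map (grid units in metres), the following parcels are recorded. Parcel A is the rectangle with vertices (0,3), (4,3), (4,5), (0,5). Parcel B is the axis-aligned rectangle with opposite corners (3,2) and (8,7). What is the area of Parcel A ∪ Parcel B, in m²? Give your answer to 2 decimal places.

31.00

By inclusion–exclusion:
Individual areas: |Parcel A| = 8, |Parcel B| = 25.
|Parcel A∩Parcel B|: x∈[3,4], y∈[3,5] → 1·2 = 2.
|Parcel A ∪ Parcel B| = 33 − 2 = 31.00.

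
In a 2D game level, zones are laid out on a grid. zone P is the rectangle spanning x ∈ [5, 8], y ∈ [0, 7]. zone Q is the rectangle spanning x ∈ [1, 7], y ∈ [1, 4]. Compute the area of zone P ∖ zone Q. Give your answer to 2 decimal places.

|zone P∩zone Q|: x∈[5,7], y∈[1,4] → 2·3 = 6.
|zone P| = 21.
|zone P ∖ zone Q| = |zone P| − |zone P∩zone Q| = 21 − 6 = 15.00.

15.00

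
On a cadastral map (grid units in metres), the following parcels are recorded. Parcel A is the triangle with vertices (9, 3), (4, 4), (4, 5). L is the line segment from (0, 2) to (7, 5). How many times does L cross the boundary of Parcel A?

The segment meets the boundary at (5.552,4.379), (4.455,3.909).

2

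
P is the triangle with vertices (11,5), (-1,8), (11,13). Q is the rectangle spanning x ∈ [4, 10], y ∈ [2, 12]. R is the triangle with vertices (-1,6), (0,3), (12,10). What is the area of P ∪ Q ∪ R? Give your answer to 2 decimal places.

By inclusion–exclusion:
Individual areas: |P| = 48, |Q| = 60, |R| = 21.5.
|P∩Q| = 31.5917.
|P∩R| = 8.0359.
|Q∩R| = 8.2692.
|P∩Q∩R| = 7.0651.
|P ∪ Q ∪ R| = 129.5 − 47.8968 + 7.0651 = 88.67.

88.67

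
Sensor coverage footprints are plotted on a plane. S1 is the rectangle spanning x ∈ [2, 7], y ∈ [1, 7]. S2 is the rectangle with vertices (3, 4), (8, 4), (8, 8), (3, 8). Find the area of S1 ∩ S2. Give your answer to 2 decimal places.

|S1∩S2|: x∈[3,7], y∈[4,7] → 4·3 = 12.

12.00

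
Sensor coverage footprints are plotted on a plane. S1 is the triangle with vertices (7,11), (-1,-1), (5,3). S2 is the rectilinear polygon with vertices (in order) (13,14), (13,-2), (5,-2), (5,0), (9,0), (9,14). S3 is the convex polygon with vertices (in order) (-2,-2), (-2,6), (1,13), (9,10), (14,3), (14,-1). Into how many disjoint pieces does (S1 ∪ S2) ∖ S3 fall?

(S1 ∪ S2) ∖ S3 splits into 3 disjoint pieces (area 0.0095, area 5.5, area 27.2).

3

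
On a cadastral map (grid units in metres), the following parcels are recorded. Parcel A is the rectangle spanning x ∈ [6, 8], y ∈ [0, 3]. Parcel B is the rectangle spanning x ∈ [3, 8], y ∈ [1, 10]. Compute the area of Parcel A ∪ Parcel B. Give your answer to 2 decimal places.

47.00

By inclusion–exclusion:
Individual areas: |Parcel A| = 6, |Parcel B| = 45.
|Parcel A∩Parcel B|: x∈[6,8], y∈[1,3] → 2·2 = 4.
|Parcel A ∪ Parcel B| = 51 − 4 = 47.00.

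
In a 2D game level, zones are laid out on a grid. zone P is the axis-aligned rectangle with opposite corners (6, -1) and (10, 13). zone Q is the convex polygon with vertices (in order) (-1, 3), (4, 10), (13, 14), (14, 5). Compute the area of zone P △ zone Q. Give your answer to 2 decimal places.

85.38

|zone P| = 56, |zone Q| = 90, |zone P∩zone Q| = 30.3111.
|zone P △ zone Q| = |zone P| + |zone Q| − 2·|zone P∩zone Q| = 56 + 90 − 60.6222 = 85.38.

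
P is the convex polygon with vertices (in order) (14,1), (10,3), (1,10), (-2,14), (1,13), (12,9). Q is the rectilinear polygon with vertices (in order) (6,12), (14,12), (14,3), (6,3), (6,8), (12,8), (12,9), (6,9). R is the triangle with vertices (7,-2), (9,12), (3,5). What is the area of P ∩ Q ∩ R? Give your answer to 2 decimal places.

8.23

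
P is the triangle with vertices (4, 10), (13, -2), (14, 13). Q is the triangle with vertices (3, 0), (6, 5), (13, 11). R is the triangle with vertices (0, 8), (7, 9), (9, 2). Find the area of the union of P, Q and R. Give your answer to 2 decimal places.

96.35

By inclusion–exclusion:
Individual areas: |P| = 73.5, |Q| = 8.5, |R| = 25.5.
|P∩Q| = 3.8501.
|P∩R| = 5.1253.
|Q∩R| = 2.8207.
|P∩Q∩R| = 0.6451.
|P ∪ Q ∪ R| = 107.5 − 11.7961 + 0.6451 = 96.35.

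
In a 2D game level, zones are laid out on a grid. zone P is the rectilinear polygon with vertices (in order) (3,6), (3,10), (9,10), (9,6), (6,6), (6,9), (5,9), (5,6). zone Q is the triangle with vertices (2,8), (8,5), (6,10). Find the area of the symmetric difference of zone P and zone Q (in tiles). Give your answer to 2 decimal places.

|zone P| = 21, |zone Q| = 12, |zone P∩zone Q| = 7.95.
|zone P △ zone Q| = |zone P| + |zone Q| − 2·|zone P∩zone Q| = 21 + 12 − 15.9 = 17.10.

17.10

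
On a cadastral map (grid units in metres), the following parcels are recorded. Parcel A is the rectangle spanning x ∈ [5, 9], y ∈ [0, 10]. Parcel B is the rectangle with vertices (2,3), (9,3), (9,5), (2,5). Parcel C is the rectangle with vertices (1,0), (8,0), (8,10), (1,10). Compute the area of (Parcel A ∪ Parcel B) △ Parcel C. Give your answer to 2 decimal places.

44.00

|Parcel A ∪ Parcel B| = 46.
|(Parcel A ∪ Parcel B) ∩ Parcel C| = 36.
|(Parcel A ∪ Parcel B) △ Parcel C| = 46 + 70 − 72 = 44.00.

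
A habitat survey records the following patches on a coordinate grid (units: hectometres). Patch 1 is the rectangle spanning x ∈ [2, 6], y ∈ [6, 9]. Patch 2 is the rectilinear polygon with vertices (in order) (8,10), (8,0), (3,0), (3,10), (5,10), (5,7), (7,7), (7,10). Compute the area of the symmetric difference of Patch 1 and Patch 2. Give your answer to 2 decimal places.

|Patch 1| = 12, |Patch 2| = 44, |Patch 1∩Patch 2| = 7.
|Patch 1 △ Patch 2| = |Patch 1| + |Patch 2| − 2·|Patch 1∩Patch 2| = 12 + 44 − 14 = 42.00.

42.00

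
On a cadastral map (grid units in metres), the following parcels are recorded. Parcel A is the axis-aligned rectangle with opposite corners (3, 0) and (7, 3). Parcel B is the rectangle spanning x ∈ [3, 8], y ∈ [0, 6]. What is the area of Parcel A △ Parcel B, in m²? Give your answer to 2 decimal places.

|Parcel A∩Parcel B|: x∈[3,7], y∈[0,3] → 4·3 = 12.
|Parcel A △ Parcel B| = |Parcel A| + |Parcel B| − 2·|Parcel A∩Parcel B| = 12 + 30 − 24 = 18.00.

18.00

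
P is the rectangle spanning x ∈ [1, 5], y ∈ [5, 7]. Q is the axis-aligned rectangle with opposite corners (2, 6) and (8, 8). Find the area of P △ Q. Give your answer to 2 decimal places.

|P∩Q|: x∈[2,5], y∈[6,7] → 3·1 = 3.
|P △ Q| = |P| + |Q| − 2·|P∩Q| = 8 + 12 − 6 = 14.00.

14.00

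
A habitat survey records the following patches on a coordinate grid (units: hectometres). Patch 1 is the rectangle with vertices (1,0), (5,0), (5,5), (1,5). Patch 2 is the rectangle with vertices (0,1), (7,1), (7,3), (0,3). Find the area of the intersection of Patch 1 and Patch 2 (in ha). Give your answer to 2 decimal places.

|Patch 1∩Patch 2|: x∈[1,5], y∈[1,3] → 4·2 = 8.

8.00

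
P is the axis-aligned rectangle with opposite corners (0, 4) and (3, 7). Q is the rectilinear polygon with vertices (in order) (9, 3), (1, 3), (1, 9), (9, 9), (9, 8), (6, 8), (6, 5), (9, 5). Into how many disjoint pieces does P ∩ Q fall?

1

P ∩ Q is a single connected region.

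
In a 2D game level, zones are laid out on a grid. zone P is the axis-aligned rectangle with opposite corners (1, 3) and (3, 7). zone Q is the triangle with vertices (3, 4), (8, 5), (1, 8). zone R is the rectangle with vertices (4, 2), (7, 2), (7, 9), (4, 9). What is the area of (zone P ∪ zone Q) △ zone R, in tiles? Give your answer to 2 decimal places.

|zone P ∪ zone Q| = 16.75.
|(zone P ∪ zone Q) ∩ zone R| = 4.7143.
|(zone P ∪ zone Q) △ zone R| = 16.75 + 21 − 9.4286 = 28.32.

28.32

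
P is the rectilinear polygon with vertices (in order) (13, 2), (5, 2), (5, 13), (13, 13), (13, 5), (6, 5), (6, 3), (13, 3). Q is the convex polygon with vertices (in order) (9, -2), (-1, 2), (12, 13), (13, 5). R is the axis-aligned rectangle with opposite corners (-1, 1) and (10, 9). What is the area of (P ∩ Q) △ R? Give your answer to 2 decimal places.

86.21

|P ∩ Q| = 47.8407.
|(P ∩ Q) ∩ R| = 24.8147.
|(P ∩ Q) △ R| = 47.8407 + 88 − 49.6294 = 86.21.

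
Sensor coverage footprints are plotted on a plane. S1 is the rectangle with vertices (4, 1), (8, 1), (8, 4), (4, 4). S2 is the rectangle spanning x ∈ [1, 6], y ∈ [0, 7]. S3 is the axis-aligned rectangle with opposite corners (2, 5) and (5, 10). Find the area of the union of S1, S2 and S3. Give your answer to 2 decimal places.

By inclusion–exclusion:
Individual areas: |S1| = 12, |S2| = 35, |S3| = 15.
|S1∩S2|: x∈[4,6], y∈[1,4] → 2·3 = 6.
|S1∩S3| = 0 (no overlap).
|S2∩S3|: x∈[2,5], y∈[5,7] → 3·2 = 6.
|S1∩S2∩S3| = 0.
|S1 ∪ S2 ∪ S3| = 62 − 12 + 0 = 50.00.

50.00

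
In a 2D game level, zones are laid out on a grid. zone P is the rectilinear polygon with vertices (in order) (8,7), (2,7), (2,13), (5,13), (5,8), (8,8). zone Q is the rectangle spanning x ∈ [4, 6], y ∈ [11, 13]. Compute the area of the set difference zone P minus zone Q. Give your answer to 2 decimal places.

|zone P| = 21, |zone P∩zone Q| = 2.
|zone P ∖ zone Q| = |zone P| − |zone P∩zone Q| = 21 − 2 = 19.00.

19.00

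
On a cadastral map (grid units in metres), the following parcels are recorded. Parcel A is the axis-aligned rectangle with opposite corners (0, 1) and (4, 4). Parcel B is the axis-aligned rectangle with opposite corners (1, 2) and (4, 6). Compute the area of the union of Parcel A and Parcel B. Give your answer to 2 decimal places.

By inclusion–exclusion:
Individual areas: |Parcel A| = 12, |Parcel B| = 12.
|Parcel A∩Parcel B|: x∈[1,4], y∈[2,4] → 3·2 = 6.
|Parcel A ∪ Parcel B| = 24 − 6 = 18.00.

18.00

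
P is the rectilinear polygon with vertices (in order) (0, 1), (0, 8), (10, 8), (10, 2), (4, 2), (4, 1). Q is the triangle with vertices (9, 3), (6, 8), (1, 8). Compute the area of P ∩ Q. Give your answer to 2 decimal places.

12.50

The intersection is the polygon with vertices (6,8), (9,3), (1,8).
By the shoelace formula its area is 12.50.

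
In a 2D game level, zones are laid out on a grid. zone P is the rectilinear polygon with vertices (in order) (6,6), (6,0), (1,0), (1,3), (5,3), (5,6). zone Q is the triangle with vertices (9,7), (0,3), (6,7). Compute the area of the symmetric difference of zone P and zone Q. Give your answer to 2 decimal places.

|zone P| = 18, |zone Q| = 6, |zone P∩zone Q| = 0.5556.
|zone P △ zone Q| = |zone P| + |zone Q| − 2·|zone P∩zone Q| = 18 + 6 − 1.1111 = 22.89.

22.89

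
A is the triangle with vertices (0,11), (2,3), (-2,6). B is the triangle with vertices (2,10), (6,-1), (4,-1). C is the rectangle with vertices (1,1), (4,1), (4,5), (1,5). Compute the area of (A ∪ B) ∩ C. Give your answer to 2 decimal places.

3.99

|A ∪ B| = 24.
|(A ∪ B) ∩ C| = 3.99.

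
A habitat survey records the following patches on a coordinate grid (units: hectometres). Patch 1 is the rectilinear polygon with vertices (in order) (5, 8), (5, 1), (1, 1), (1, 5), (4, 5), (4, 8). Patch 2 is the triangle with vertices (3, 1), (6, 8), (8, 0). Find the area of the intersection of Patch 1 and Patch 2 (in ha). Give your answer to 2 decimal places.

The intersection is the polygon with vertices (5,1), (3,1), (5,5.667).
By the shoelace formula its area is 4.67.

4.67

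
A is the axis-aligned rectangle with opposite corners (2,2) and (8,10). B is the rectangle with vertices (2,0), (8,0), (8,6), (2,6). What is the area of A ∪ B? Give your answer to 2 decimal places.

60.00

By inclusion–exclusion:
Individual areas: |A| = 48, |B| = 36.
|A∩B|: x∈[2,8], y∈[2,6] → 6·4 = 24.
|A ∪ B| = 84 − 24 = 60.00.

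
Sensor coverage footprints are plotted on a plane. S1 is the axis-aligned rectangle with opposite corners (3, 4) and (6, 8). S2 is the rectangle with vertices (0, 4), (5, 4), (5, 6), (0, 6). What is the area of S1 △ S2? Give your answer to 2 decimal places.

14.00

|S1∩S2|: x∈[3,5], y∈[4,6] → 2·2 = 4.
|S1 △ S2| = |S1| + |S2| − 2·|S1∩S2| = 12 + 10 − 8 = 14.00.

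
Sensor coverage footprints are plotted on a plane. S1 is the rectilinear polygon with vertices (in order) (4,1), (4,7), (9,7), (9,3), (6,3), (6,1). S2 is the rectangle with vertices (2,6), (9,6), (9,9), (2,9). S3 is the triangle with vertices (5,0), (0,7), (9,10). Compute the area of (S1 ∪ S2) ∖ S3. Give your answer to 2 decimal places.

12.77

|S1 ∪ S2| = 40.
|(S1 ∪ S2) ∩ S3| = 27.2262.
|(S1 ∪ S2) ∖ S3| = 40 − 27.2262 = 12.77.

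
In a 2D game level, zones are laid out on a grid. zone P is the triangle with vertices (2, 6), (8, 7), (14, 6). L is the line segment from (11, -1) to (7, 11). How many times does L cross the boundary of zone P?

2

The segment meets the boundary at (8.353,6.941), (8.667,6).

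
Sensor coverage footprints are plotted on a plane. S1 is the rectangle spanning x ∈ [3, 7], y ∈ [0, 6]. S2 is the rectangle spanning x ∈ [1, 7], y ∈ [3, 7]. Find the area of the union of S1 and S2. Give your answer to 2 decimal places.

By inclusion–exclusion:
Individual areas: |S1| = 24, |S2| = 24.
|S1∩S2|: x∈[3,7], y∈[3,6] → 4·3 = 12.
|S1 ∪ S2| = 48 − 12 = 36.00.

36.00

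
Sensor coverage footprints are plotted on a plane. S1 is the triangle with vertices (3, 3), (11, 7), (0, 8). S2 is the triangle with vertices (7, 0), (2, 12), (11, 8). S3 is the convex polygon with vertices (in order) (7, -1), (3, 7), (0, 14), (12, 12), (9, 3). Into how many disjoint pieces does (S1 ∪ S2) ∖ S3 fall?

2

(S1 ∪ S2) ∖ S3 splits into 2 disjoint pieces (area 10.173, area 0.449).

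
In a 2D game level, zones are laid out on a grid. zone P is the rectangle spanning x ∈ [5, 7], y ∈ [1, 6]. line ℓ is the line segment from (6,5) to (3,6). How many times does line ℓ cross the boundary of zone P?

The segment meets the boundary at (5,5.333).

1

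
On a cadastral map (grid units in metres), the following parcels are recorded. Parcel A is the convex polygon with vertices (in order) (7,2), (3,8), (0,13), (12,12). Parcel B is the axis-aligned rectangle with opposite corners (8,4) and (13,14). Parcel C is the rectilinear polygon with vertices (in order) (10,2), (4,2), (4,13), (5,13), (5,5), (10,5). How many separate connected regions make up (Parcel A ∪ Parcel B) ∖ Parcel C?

(Parcel A ∪ Parcel B) ∖ Parcel C splits into 2 disjoint pieces (area 12.5833, area 70.375).

2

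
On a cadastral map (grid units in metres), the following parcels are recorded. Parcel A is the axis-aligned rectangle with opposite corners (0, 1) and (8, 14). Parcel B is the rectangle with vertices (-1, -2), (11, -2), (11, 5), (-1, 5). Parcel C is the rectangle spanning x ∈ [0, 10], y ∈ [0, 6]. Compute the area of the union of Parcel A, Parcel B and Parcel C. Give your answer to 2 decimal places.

158.00

By inclusion–exclusion:
Individual areas: |Parcel A| = 104, |Parcel B| = 84, |Parcel C| = 60.
|Parcel A∩Parcel B|: x∈[0,8], y∈[1,5] → 8·4 = 32.
|Parcel A∩Parcel C|: x∈[0,8], y∈[1,6] → 8·5 = 40.
|Parcel B∩Parcel C|: x∈[0,10], y∈[0,5] → 10·5 = 50.
|Parcel A∩Parcel B∩Parcel C| = 32.
|Parcel A ∪ Parcel B ∪ Parcel C| = 248 − 122 + 32 = 158.00.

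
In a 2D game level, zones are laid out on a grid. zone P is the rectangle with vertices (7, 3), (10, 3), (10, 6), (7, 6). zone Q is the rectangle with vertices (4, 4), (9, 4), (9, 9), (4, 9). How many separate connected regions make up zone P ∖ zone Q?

zone P ∖ zone Q is a single connected region.

1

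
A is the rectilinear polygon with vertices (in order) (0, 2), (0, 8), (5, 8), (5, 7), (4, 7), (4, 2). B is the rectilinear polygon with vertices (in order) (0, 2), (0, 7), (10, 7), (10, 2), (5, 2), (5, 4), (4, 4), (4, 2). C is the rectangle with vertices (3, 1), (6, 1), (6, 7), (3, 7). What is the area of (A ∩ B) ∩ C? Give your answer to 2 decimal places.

5.00

|A ∩ B| = 20.
|(A ∩ B) ∩ C| = 5.00.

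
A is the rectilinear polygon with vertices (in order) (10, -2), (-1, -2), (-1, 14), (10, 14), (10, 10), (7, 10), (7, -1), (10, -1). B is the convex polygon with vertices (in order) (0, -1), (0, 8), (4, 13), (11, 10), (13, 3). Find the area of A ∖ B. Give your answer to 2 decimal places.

61.25

|A| = 143, |A∩B| = 81.7473.
|A ∖ B| = |A| − |A∩B| = 143 − 81.7473 = 61.25.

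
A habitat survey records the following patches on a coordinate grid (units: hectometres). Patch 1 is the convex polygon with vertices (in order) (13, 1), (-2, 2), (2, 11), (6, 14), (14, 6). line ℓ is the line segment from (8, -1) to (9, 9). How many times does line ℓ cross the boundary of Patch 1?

The segment meets the boundary at (8.232,1.318).

1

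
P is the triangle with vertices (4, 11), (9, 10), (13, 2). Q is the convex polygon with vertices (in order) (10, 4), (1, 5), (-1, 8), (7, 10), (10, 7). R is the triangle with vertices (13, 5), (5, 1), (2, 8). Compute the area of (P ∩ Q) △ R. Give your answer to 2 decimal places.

|P ∩ Q| = 7.6.
|(P ∩ Q) ∩ R| = 0.4602.
|(P ∩ Q) △ R| = 7.6 + 34 − 0.9205 = 40.68.

40.68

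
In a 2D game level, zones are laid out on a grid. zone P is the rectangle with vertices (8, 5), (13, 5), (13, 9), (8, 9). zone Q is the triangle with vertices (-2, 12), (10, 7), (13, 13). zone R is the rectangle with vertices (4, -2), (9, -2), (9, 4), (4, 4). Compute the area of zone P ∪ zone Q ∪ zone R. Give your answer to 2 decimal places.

By inclusion–exclusion:
Individual areas: |zone P| = 20, |zone Q| = 43.5, |zone R| = 30.
|zone P∩zone Q| = 4.1667.
|zone P∩zone R| = 0 (no overlap).
|zone Q∩zone R| = 0.
|zone P∩zone Q∩zone R| = 0.
|zone P ∪ zone Q ∪ zone R| = 93.5 − 4.1667 + 0 = 89.33.

89.33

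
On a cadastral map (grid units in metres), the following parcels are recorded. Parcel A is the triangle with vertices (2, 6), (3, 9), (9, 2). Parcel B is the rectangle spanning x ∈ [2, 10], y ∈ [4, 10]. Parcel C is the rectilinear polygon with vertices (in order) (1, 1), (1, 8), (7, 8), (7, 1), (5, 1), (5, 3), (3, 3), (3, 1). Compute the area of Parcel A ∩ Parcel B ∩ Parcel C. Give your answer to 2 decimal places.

10.07

The intersection is the polygon with vertices (7,4.333), (7,4), (5.5,4), (2,6), (2.667,8), (3.857,8).
By the shoelace formula its area is 10.07.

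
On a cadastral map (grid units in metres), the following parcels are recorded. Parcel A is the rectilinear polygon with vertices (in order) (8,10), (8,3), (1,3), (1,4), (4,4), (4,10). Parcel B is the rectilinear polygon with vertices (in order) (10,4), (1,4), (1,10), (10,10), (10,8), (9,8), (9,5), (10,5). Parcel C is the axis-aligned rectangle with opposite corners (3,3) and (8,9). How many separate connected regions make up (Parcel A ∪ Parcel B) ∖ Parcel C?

1

(Parcel A ∪ Parcel B) ∖ Parcel C is a single connected region.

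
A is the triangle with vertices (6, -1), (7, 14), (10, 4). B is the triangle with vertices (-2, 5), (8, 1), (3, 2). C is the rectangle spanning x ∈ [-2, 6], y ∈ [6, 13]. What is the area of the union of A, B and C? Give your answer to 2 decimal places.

By inclusion–exclusion:
Individual areas: |A| = 27.5, |B| = 5, |C| = 56.
|A∩B| = 0.3245.
|A∩C| = 0.
|B∩C| = 0.
|A∩B∩C| = 0.
|A ∪ B ∪ C| = 88.5 − 0.3245 + 0 = 88.18.

88.18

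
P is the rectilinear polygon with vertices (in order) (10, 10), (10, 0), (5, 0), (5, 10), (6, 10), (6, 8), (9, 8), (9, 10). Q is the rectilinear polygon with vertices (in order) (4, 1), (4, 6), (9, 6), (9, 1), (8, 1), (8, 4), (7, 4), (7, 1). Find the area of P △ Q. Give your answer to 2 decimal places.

32.00

|P| = 44, |Q| = 22, |P∩Q| = 17.
|P △ Q| = |P| + |Q| − 2·|P∩Q| = 44 + 22 − 34 = 32.00.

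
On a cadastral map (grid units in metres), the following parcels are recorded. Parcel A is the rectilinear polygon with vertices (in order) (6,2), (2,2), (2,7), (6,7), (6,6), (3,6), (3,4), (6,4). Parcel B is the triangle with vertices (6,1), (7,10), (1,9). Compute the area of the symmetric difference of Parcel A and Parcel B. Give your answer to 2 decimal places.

28.60

|Parcel A| = 14, |Parcel B| = 26.5, |Parcel A∩Parcel B| = 5.95.
|Parcel A △ Parcel B| = |Parcel A| + |Parcel B| − 2·|Parcel A∩Parcel B| = 14 + 26.5 − 11.9 = 28.60.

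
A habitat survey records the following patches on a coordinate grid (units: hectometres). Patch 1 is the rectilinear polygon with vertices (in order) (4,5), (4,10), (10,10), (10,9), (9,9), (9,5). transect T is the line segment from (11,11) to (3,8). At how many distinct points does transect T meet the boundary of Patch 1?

The segment meets the boundary at (4,8.375), (8.333,10).

2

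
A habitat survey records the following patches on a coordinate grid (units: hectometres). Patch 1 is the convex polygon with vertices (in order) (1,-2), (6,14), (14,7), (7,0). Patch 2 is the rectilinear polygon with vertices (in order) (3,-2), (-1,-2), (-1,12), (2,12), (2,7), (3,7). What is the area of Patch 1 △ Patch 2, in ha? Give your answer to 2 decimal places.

|Patch 1| = 95.5, |Patch 2| = 51, |Patch 1∩Patch 2| = 5.7333.
|Patch 1 △ Patch 2| = |Patch 1| + |Patch 2| − 2·|Patch 1∩Patch 2| = 95.5 + 51 − 11.4667 = 135.03.

135.03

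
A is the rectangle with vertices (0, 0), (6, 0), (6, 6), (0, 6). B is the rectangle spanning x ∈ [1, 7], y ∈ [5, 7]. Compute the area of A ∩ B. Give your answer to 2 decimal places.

5.00

|A∩B|: x∈[1,6], y∈[5,6] → 5·1 = 5.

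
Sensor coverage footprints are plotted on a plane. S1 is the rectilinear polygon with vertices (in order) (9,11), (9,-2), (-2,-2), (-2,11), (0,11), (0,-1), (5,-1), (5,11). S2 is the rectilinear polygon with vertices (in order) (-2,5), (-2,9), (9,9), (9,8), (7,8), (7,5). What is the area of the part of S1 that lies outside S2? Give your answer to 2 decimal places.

65.00

|S1| = 83, |S1∩S2| = 18.
|S1 ∖ S2| = |S1| − |S1∩S2| = 83 − 18 = 65.00.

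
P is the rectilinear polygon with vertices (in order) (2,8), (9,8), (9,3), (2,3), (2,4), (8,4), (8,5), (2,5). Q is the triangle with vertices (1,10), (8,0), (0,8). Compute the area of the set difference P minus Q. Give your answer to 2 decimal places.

24.10

|P| = 29, |P∩Q| = 4.9.
|P ∖ Q| = |P| − |P∩Q| = 29 − 4.9 = 24.10.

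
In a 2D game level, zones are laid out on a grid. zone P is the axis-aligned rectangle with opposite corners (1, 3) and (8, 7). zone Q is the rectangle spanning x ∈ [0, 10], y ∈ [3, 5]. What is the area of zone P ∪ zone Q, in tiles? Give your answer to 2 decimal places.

34.00

By inclusion–exclusion:
Individual areas: |zone P| = 28, |zone Q| = 20.
|zone P∩zone Q|: x∈[1,8], y∈[3,5] → 7·2 = 14.
|zone P ∪ zone Q| = 48 − 14 = 34.00.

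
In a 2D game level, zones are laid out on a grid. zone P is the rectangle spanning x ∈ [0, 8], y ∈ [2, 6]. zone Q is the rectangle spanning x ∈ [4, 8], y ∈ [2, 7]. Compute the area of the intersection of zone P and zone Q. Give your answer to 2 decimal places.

|zone P∩zone Q|: x∈[4,8], y∈[2,6] → 4·4 = 16.

16.00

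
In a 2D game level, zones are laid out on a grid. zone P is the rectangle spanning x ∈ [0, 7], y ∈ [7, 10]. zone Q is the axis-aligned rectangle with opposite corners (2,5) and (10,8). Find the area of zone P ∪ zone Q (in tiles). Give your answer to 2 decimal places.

40.00

By inclusion–exclusion:
Individual areas: |zone P| = 21, |zone Q| = 24.
|zone P∩zone Q|: x∈[2,7], y∈[7,8] → 5·1 = 5.
|zone P ∪ zone Q| = 45 − 5 = 40.00.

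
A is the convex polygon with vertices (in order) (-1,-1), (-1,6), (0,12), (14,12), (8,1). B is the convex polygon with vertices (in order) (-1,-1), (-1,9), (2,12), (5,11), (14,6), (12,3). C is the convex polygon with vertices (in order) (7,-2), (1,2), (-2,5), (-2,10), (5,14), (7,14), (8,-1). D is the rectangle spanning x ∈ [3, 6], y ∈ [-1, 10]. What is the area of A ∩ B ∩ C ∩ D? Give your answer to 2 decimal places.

27.83

The intersection is the polygon with vertices (3.447,0.368), (3,0.667), (3,10), (6,10), (6,1.154).
By the shoelace formula its area is 27.83.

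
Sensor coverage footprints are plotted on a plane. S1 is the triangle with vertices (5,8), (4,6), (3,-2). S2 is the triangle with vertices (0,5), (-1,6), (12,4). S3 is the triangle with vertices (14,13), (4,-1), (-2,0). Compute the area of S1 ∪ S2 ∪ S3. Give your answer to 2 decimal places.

51.97

By inclusion–exclusion:
Individual areas: |S1| = 3, |S2| = 5.5, |S3| = 47.
|S1∩S2| = 0.2832.
|S1∩S3| = 1.7833.
|S2∩S3| = 1.6271.
|S1∩S2∩S3| = 0.166.
|S1 ∪ S2 ∪ S3| = 55.5 − 3.6937 + 0.166 = 51.97.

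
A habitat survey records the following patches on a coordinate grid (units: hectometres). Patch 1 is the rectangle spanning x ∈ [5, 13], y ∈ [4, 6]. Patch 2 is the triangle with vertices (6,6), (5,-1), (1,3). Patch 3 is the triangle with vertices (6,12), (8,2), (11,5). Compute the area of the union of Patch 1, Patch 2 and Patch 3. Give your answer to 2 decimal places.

42.24

By inclusion–exclusion:
Individual areas: |Patch 1| = 16, |Patch 2| = 16, |Patch 3| = 18.
|Patch 1∩Patch 2| = 1.4143.
|Patch 1∩Patch 3| = 6.3429.
|Patch 2∩Patch 3| = 0.
|Patch 1∩Patch 2∩Patch 3| = 0.
|Patch 1 ∪ Patch 2 ∪ Patch 3| = 50 − 7.7571 + 0 = 42.24.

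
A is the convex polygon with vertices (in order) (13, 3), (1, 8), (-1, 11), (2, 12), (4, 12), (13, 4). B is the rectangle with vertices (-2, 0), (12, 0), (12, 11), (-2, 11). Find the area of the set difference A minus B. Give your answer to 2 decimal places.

|A| = 45.5, |A∩B| = 40.2014.
|A ∖ B| = |A| − |A∩B| = 45.5 − 40.2014 = 5.30.

5.30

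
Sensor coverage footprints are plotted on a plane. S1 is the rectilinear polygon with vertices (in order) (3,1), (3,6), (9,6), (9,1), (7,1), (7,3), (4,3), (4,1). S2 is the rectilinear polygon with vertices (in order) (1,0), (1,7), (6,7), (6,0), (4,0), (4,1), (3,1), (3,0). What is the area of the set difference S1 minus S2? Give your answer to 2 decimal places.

13.00

|S1| = 24, |S1∩S2| = 11.
|S1 ∖ S2| = |S1| − |S1∩S2| = 24 − 11 = 13.00.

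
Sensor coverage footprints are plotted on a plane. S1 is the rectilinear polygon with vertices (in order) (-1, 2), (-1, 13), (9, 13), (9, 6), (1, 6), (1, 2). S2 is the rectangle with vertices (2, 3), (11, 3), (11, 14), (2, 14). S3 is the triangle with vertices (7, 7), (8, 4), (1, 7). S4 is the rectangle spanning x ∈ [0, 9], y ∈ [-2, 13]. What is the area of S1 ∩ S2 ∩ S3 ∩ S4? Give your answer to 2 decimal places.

The intersection is the polygon with vertices (2,6.571), (2,7), (7,7), (7.333,6), (3.333,6).
By the shoelace formula its area is 4.79.

4.79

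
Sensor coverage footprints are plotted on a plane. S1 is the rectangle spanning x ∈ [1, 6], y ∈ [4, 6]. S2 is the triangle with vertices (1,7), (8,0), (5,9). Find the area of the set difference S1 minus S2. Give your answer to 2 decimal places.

|S1| = 10, |S1∩S2| = 6.
|S1 ∖ S2| = |S1| − |S1∩S2| = 10 − 6 = 4.00.

4.00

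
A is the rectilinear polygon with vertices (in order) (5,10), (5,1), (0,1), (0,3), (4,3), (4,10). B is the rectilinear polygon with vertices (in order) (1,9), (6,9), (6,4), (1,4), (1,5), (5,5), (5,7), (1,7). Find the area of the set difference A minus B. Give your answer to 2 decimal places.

|A| = 17, |A∩B| = 3.
|A ∖ B| = |A| − |A∩B| = 17 − 3 = 14.00.

14.00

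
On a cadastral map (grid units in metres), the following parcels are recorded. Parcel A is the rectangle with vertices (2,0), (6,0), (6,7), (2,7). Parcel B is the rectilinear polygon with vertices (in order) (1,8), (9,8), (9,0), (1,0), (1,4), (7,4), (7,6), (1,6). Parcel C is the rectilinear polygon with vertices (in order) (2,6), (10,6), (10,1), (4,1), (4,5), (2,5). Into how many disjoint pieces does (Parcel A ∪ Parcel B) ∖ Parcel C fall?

2

(Parcel A ∪ Parcel B) ∖ Parcel C splits into 2 disjoint pieces (area 16, area 19).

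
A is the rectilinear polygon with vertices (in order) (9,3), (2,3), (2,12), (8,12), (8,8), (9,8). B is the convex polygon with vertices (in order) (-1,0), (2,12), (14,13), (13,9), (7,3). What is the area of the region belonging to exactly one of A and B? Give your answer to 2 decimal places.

|A| = 59, |B| = 109, |A∩B| = 57.
|A △ B| = |A| + |B| − 2·|A∩B| = 59 + 109 − 114 = 54.00.

54.00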